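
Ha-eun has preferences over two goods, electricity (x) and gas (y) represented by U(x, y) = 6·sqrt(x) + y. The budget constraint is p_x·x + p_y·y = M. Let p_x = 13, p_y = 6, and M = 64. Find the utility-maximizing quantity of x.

MU_x = 3/√x, MU_y = 1. Tangency: 3/√x = p_x/p_y.
Thus x* = (3·p_y/p_x)² — independent of M — with the rest of income spent on y.
Plugging in: x* = (3·6/13)² = 1.9172.

x* = 1.9172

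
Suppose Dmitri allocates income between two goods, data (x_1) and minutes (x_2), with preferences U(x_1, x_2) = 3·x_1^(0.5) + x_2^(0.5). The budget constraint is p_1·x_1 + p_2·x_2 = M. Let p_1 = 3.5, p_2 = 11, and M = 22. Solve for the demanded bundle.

From the CES first-order condition, 3·(x_2/x_1)^(0.5) = p_1/p_2.
Hence x_2/x_1 = ((1/3)·p_1/p_2)^(1/(0.5)), i.e. raised to the 2 power.
With the ratio pinned down, the budget gives x_1* = M/(p_1 + p_2·(x_2/x_1)) and x_2* = (x_2/x_1)·x_1*.
Numerically x_2/x_1 = 0.011249, so x_1* = 22/(3.5 + 11·0.011249) = 6.0711 and x_2* = 0.011249·6.0711 = 0.0683.

x_1* = 6.0711, x_2* = 0.0683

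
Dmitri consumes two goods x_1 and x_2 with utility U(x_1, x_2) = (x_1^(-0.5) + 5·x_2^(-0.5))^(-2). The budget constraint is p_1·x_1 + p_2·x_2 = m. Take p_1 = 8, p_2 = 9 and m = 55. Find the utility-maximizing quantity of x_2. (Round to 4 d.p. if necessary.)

x_2* = 4.5989

Numerically x_2/x_1 = 2.703201, so x_1* = 55/(8 + 9·2.703201) = 1.7013 and x_2* = 2.703201·1.7013 = 4.5989.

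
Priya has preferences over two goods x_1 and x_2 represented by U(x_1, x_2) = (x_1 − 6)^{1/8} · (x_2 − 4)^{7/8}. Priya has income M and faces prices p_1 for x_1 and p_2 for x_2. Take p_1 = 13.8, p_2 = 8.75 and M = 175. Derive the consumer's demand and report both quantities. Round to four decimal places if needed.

x_1* = 6.5181, x_2* = 9.72

Let x_1' = x_1−6, x_2' = x_2−4. MRS = (1/7)·x_2'/x_1' = p_1/p_2.
After buying the subsistence bundle (6, 4), a share 0.125 of the remaining income goes to x_1: x_1* = 6 + 0.125·(M − 6p_1 − 4p_2)/p_1.
Discretionary income = 175 − 6·13.8 − 4·8.75 = 57.2; x_1* = 6 + 0.125·57.2/13.8 = 6.5181; x_2* = 4 + 0.875·57.2/8.75 = 9.72.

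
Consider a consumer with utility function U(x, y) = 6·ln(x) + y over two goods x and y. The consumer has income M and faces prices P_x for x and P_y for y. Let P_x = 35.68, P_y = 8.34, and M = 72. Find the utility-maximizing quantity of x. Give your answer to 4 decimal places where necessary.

x* = 1.4025

Set MRS = P_x/P_y: (6/x)/1 = P_x/P_y.
So x*(P_x,P_y) = 6·P_y/P_x, independent of income; and y* = (M − 6·P_y)/P_y.
At the given prices: x* = 6·8.34/35.68 = 1.4025.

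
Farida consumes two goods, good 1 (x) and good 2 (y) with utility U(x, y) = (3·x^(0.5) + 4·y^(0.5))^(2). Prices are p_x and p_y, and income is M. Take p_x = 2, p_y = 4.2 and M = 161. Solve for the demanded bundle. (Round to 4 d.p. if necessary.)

MU_x ∝ 3·x^(-0.5), MU_y ∝ 4·y^(-0.5), so MRS = (3/4)·(y/x)^(0.5) = p_x/p_y.
Hence y/x = ((4/3)·p_x/p_y)^(1/(0.5)), i.e. raised to the 2 power.
With the ratio pinned down, the budget gives x* = M/(p_x + p_y·(y/x)) and y* = (y/x)·x*.
Numerically y/x = 0.403124, so x* = 161/(2 + 4.2·0.403124) = 43.5946 and y* = 0.403124·43.5946 = 17.574.

x* = 43.5946, y* = 17.574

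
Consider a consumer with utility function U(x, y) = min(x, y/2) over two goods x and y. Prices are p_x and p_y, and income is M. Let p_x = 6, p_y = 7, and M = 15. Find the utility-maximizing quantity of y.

Leontief preferences: the optimum is at the kink where x/1 = y/2, i.e. y = 2·x.
Budget: p_x·x + p_y·2·x = M, so (p_x + 2·p_y)·x = M.
Demand: x*(p_x,p_y,M) = M/(p_x + 2·p_y), y* = 2·M/(p_x + 2·p_y).
Here 6 + 2·7 = 20, giving y* = 1.5.

y* = 1.5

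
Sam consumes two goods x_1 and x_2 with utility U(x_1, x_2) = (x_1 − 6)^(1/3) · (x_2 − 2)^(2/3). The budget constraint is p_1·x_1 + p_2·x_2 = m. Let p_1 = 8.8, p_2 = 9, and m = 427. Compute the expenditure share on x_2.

share on x_2 = 0.5983

This is Cobb-Douglas in (x_1−6, x_2−2): tangency gives 1/3·p_2·(x_2−2) = 2/3·p_1·(x_1−6).
Substituting into the budget: x_1* = 6 + 1/3·(m − 6·p_1 − 2·p_2)/p_1, and x_2* = 2 + 2/3·(…)/p_2.
Discretionary income = 427 − 6·8.8 − 2·9 = 356.2; x_1* = 6 + 1/3·356.2/8.8 = 19.4924; x_2* = 2 + 2/3·356.2/9 = 28.3852.
Expenditure on x_2: 9·28.3852 = 255.4667; share = 0.5983.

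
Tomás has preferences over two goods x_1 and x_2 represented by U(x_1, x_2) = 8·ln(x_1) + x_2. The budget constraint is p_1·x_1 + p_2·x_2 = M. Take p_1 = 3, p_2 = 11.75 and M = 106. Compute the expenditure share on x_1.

MU_x_1 = 8/x_1, MU_x_2 = 1. Tangency: 8/x_1 = p_1/p_2.
So x_1*(p_1,p_2) = 8·p_2/p_1, independent of income; and x_2* = (M − 8·p_2)/p_2.
At the given prices: x_1* = 8·11.75/3 = 31.3333, and x_2* = 1.0213.
Expenditure on x_1: 3·31.3333 = 94; share = 0.8868.

share on x_1 = 0.8868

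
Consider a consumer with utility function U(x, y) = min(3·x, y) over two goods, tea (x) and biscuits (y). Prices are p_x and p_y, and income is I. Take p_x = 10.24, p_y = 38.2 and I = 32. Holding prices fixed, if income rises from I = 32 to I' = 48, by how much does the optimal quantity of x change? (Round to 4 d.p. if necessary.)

Δx* = 0.1282

With perfect complements, no substitution: consume in ratio x:y = 1:3.
Budget: p_x·x + p_y·3·x = I, so (p_x + 3·p_y)·x = I.
Demand: x*(p_x,p_y,I) = I/(p_x + 3·p_y), y* = 3·I/(p_x + 3·p_y).
Here 10.24 + 3·38.2 = 124.84, giving x* = 0.2563.
At I' = 48: x* = 0.3845. Change: 0.3845 − 0.2563 = 0.1282.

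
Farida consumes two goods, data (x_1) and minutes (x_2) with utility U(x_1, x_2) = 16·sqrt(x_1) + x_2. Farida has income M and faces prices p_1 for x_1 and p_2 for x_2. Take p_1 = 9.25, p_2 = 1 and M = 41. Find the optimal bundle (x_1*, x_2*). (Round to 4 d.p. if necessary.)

x_1* = 0.748, x_2* = 34.0811

Set MRS = p_1/p_2: 8·x_1^(−1/2) = p_1/p_2.
Thus x_1* = (8·p_2/p_1)² — independent of M — with the rest of income spent on x_2.
Plugging in: x_1* = (8·1/9.25)² = 0.748, x_2* = 34.0811.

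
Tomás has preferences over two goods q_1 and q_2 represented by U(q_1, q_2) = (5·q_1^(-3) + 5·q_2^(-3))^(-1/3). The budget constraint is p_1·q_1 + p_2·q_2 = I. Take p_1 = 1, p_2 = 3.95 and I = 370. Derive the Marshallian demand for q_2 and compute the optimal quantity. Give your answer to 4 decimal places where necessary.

q_2* = 69.0328

Numerically q_2/q_1 = 0.709334, so q_1* = 370/(1 + 3.95·0.709334) = 97.3206 and q_2* = 0.709334·97.3206 = 69.0328.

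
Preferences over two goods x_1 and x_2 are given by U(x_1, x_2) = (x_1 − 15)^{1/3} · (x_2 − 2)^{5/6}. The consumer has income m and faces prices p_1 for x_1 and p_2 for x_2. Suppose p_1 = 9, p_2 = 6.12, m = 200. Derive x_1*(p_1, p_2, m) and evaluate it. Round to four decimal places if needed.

Let x_1' = x_1−15, x_2' = x_2−2. MRS = (2/5)·x_2'/x_1' = p_1/p_2.
Substituting into the budget: x_1* = 15 + 2/7·(m − 15·p_1 − 2·p_2)/p_1, and x_2* = 2 + 5/7·(…)/p_2.
Discretionary income = 200 − 15·9 − 2·6.12 = 52.76; x_1* = 15 + 2/7·52.76/9 = 16.6749.

x_1* = 16.6749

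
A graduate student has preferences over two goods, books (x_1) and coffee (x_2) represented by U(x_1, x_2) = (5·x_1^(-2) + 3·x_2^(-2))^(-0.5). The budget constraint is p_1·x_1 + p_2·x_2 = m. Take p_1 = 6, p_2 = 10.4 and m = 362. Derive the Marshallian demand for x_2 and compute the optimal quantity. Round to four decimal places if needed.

x_2* = 19.1076

From the CES first-order condition, (5/3)·(x_2/x_1)^(3) = p_1/p_2.
Hence x_2/x_1 = ((3/5)·p_1/p_2)^(1/(3)), i.e. raised to the 1/3 power.
With the ratio pinned down, the budget gives x_1* = m/(p_1 + p_2·(x_2/x_1)) and x_2* = (x_2/x_1)·x_1*.
Numerically x_2/x_1 = 0.702139, so x_1* = 362/(6 + 10.4·0.702139) = 27.2135 and x_2* = 0.702139·27.2135 = 19.1076.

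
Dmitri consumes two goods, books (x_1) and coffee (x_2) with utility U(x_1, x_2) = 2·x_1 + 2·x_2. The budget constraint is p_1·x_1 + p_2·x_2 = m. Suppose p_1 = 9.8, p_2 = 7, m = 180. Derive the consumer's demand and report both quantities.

x_1* = 0, x_2* = 25.7143

Perfect substitutes: compare marginal utility per dollar. 2/p_1 vs 2/p_2 → 0.2041 vs 0.2857.
x_2 gives more utility per dollar, so spend all income on x_2: x_2* = m/p_2, x_1* = 0.
Numerically: x_1* = 0, x_2* = 25.7143.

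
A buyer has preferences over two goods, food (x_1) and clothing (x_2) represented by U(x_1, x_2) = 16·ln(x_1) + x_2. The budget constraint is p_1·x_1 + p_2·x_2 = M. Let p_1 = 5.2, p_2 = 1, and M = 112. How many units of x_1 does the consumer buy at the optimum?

MU_x_1 = 16/x_1, MU_x_2 = 1. Tangency: 16/x_1 = p_1/p_2.
So x_1*(p_1,p_2) = 16·p_2/p_1, independent of income; and x_2* = (M − 16·p_2)/p_2.
At the given prices: x_1* = 16·1/5.2 = 3.0769.

x_1* = 3.0769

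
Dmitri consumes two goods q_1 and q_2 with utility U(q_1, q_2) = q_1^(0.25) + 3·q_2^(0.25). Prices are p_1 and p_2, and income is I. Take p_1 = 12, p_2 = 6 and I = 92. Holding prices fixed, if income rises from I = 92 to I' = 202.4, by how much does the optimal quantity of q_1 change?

Δq_1* = 1.4261

From the CES first-order condition, (1/3)·(q_2/q_1)^(0.75) = p_1/p_2.
Hence q_2/q_1 = (3·p_1/p_2)^(1/(0.75)), i.e. raised to the 4/3 power.
Substitute q_2 = (q_2/q_1)·q_1 into the budget: q_1* = I/(p_1 + p_2·(q_2/q_1)).
Numerically q_2/q_1 = 10.902724, so q_1* = 92/(12 + 6·10.902724) = 1.1884.
At I' = 202.4: q_1* = 2.6144. Change: 2.6144 − 1.1884 = 1.4261.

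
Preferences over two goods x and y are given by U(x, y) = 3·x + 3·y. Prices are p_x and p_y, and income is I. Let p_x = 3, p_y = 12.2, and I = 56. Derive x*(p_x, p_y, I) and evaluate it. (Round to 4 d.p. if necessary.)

Linear utility — the consumer picks whichever good has higher MU/price: 3/3 = 1 vs 3/12.2 = 0.2459.
x gives more utility per dollar, so spend all income on x: x* = I/p_x, y* = 0.
Numerically: x* = 18.6667, y* = 0.

x* = 18.6667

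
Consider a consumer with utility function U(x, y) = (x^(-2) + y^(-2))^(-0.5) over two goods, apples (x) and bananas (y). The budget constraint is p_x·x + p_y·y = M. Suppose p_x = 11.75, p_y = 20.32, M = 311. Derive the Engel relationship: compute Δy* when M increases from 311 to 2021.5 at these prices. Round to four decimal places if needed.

MU_x ∝ x^(-3), MU_y ∝ y^(-3), so MRS = (y/x)^(3) = p_x/p_y.
Solve for the ratio: y/x = [p_x/p_y]^(1/3).
With the ratio pinned down, the budget gives x* = M/(p_x + p_y·(y/x)) and y* = (y/x)·x*.
Numerically y/x = 0.833115, so x* = 311/(11.75 + 20.32·0.833115) = 10.8442 and y* = 0.833115·10.8442 = 9.0345.
At M' = 2021.5: y* = 58.7241. Change: 58.7241 − 9.0345 = 49.6896.

Δy* = 49.6896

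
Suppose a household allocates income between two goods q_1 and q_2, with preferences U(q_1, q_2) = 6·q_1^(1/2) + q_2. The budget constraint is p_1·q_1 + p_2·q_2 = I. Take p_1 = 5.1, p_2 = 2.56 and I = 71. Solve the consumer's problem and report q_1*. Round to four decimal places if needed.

q_1* = 2.2677

Set MRS = p_1/p_2: 3·q_1^(−1/2) = p_1/p_2.
Solve: √q_1 = 3·p_2/p_1, so q_1*(p_1,p_2) = (3·p_2/p_1)², and q_2* = (I − p_1·q_1*)/p_2.
Plugging in: q_1* = (3·2.56/5.1)² = 2.2677.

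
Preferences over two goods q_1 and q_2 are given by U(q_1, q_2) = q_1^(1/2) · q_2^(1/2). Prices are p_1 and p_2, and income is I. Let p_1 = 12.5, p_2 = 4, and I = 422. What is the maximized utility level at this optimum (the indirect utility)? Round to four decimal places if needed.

V = 29.8399

MU_q_1/MU_q_2 = (0.5·q_2)/(0.5·q_1); tangency sets this equal to p_1/p_2.
Rearranging, p_2·q_2 = p_1·q_1. Substituting into the budget gives p_1·q_1·(1 + 1) = I.
Demand: q_1*(p_1,p_2,I) = 0.5·I/p_1 and q_2* = 0.5·I/p_2.
At p_1=12.5, p_2=4, I=422: q_1* = 0.5·422/12.5 = 16.88, q_2* = 52.75.
Utility at the optimum: U(16.88, 52.75) = 29.8399.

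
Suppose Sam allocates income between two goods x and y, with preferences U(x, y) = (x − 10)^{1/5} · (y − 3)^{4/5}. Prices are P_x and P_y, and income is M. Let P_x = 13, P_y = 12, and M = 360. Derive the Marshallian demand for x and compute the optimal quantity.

x* = 12.9846

Let x' = x−10, y' = y−3. MRS = (1/4)·y'/x' = P_x/P_y.
Substituting into the budget: x* = 10 + 0.2·(M − 10·P_x − 3·P_y)/P_x, and y* = 3 + 0.8·(…)/P_y.
Discretionary income = 360 − 10·13 − 3·12 = 194; x* = 10 + 0.2·194/13 = 12.9846.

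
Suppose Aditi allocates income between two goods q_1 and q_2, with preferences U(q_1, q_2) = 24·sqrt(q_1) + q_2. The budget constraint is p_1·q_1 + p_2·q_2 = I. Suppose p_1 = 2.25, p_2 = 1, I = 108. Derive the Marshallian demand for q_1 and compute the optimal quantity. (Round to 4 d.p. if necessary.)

q_1* = 28.4444

Set MRS = p_1/p_2: 12·q_1^(−1/2) = p_1/p_2.
Thus q_1* = (12·p_2/p_1)² — independent of I — with the rest of income spent on q_2.
Plugging in: q_1* = (12·1/2.25)² = 28.4444.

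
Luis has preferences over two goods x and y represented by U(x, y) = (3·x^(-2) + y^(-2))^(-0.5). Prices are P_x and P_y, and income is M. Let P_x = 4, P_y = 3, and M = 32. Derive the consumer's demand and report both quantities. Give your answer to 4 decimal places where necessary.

Numerically y/x = 0.763143, so x* = 32/(4 + 3·0.763143) = 5.0879 and y* = 0.763143·5.0879 = 3.8828.

x* = 5.0879, y* = 3.8828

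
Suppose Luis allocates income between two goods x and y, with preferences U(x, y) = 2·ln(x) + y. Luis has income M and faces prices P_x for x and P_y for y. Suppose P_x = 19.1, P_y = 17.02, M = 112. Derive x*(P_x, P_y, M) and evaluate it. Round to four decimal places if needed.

MU_x = 2/x, MU_y = 1. Tangency: 2/x = P_x/P_y.
So x*(P_x,P_y) = 2·P_y/P_x, independent of income; and y* = (M − 2·P_y)/P_y.
At the given prices: x* = 2·17.02/19.1 = 1.7822.

x* = 1.7822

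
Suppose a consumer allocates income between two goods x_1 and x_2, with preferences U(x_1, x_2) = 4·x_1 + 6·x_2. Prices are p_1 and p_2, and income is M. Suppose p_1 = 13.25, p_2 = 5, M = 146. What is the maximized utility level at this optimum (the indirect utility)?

Perfect substitutes: compare marginal utility per dollar. 4/p_1 vs 6/p_2 → 0.3019 vs 1.2.
x_2 gives more utility per dollar, so spend all income on x_2: x_2* = M/p_2, x_1* = 0.
Numerically: x_1* = 0, x_2* = 29.2.
Utility at the optimum: U(0, 29.2) = 175.2.

V = 175.2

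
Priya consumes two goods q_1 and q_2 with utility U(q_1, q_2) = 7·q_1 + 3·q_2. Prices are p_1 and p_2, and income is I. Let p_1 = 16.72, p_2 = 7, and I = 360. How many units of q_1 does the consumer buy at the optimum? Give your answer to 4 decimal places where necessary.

Linear utility — the consumer picks whichever good has higher MU/price: 7/16.72 = 0.4187 vs 3/7 = 0.4286.
q_2 gives more utility per dollar, so spend all income on q_2: q_2* = I/p_2, q_1* = 0.
Numerically: q_1* = 0, q_2* = 51.4286.

q_1* = 0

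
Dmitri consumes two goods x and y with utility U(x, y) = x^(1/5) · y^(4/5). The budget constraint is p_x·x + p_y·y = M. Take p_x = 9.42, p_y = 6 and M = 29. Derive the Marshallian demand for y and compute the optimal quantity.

MU_x/MU_y = (0.2·y)/(0.8·x); tangency sets this equal to p_x/p_y.
So 0.2·p_y·y = 0.8·p_x·x; combined with the budget, a share 0.2 of income goes to x.
Demand: x*(p_x,p_y,M) = 0.2·M/p_x and y* = 0.8·M/p_y.
At p_x=9.42, p_y=6, M=29: y* = 0.8·29/6 = 3.8667.

y* = 3.8667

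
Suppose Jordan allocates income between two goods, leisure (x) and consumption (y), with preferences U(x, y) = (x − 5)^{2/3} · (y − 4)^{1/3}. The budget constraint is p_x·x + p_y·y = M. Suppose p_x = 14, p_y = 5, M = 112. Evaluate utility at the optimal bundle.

V = 1.172

After buying the subsistence bundle (5, 4), a share 2/3 of the remaining income goes to x: x* = 5 + 2/3·(M − 5p_x − 4p_y)/p_x.
Discretionary income = 112 − 5·14 − 4·5 = 22; x* = 5 + 2/3·22/14 = 6.0476; y* = 4 + 1/3·22/5 = 5.4667.
Utility at the optimum: U(6.0476, 5.4667) = 1.172.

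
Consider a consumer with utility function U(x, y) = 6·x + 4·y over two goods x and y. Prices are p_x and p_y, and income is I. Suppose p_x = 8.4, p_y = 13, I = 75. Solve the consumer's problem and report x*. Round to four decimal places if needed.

x* = 8.9286

Numerically: x* = 8.9286, y* = 0.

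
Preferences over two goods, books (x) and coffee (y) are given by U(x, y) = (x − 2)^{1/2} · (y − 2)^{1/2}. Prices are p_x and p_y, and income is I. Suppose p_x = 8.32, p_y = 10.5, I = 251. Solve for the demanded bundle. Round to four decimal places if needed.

This is Cobb-Douglas in (x−2, y−2): tangency gives 0.5·p_y·(y−2) = 0.5·p_x·(x−2).
After buying the subsistence bundle (2, 2), a share 0.5 of the remaining income goes to x: x* = 2 + 0.5·(I − 2p_x − 2p_y)/p_x.
Discretionary income = 251 − 2·8.32 − 2·10.5 = 213.36; x* = 2 + 0.5·213.36/8.32 = 14.8221; y* = 2 + 0.5·213.36/10.5 = 12.16.

x* = 14.8221, y* = 12.16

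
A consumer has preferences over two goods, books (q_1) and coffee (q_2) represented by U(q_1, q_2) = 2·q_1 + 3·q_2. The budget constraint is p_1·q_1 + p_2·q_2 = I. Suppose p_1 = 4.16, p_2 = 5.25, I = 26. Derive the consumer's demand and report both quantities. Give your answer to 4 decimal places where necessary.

q_1* = 0, q_2* = 4.9524

Linear utility — the consumer picks whichever good has higher MU/price: 2/4.16 = 0.4808 vs 3/5.25 = 0.5714.
q_2 gives more utility per dollar, so spend all income on q_2: q_2* = I/p_2, q_1* = 0.
Numerically: q_1* = 0, q_2* = 4.9524.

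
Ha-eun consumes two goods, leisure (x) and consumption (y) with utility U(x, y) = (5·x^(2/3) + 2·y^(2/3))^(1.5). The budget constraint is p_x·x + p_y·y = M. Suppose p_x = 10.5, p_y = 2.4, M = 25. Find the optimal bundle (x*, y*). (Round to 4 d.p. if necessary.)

MRS = MU_x/MU_y = (5/2)·(y/x)^(1/3). Set equal to p_x/p_y.
Hence y/x = ((2/5)·p_x/p_y)^(1/(1/3)), i.e. raised to the 3 power.
With the ratio pinned down, the budget gives x* = M/(p_x + p_y·(y/x)) and y* = (y/x)·x*.
Numerically y/x = 5.359375, so x* = 25/(10.5 + 2.4·5.359375) = 1.0701 and y* = 5.359375·1.0701 = 5.735.

x* = 1.0701, y* = 5.735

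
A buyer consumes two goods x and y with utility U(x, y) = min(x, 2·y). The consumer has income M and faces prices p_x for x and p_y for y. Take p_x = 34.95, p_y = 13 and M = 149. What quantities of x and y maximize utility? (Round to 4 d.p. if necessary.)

With perfect complements, no substitution: consume in ratio x:y = 2:1.
Budget: p_x·x + p_y·(1/2)·x = M, so (2·p_x + p_y)·x = 2·M.
Demand: x*(p_x,p_y,M) = 2·M/(2·p_x + p_y), y* = M/(2·p_x + p_y).
Here 2·34.95 + 13 = 82.9, giving x* = 3.5947 and y* = 1.7973.

x* = 3.5947, y* = 1.7973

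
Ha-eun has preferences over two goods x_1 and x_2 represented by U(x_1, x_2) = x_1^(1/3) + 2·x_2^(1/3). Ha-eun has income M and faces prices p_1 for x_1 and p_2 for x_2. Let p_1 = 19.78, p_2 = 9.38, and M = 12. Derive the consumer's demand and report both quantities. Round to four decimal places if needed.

x_1* = 0.1188, x_2* = 1.0288

With the ratio pinned down, the budget gives x_1* = M/(p_1 + p_2·(x_2/x_1)) and x_2* = (x_2/x_1)·x_1*.
Numerically x_2/x_1 = 8.661242, so x_1* = 12/(19.78 + 9.38·8.661242) = 0.1188 and x_2* = 8.661242·0.1188 = 1.0288.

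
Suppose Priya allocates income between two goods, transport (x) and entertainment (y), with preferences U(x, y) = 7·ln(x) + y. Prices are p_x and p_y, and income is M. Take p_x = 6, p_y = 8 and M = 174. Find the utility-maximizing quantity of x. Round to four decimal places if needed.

Set MRS = p_x/p_y: (7/x)/1 = p_x/p_y.
So x*(p_x,p_y) = 7·p_y/p_x, independent of income; and y* = (M − 7·p_y)/p_y.
At the given prices: x* = 7·8/6 = 9.3333.

x* = 9.3333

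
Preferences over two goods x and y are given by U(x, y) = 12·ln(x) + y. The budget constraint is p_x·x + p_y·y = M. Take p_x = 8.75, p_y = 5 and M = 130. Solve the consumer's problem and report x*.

x* = 6.8571

Set MRS = p_x/p_y: (12/x)/1 = p_x/p_y.
So x*(p_x,p_y) = 12·p_y/p_x, independent of income; and y* = (M − 12·p_y)/p_y.
At the given prices: x* = 12·5/8.75 = 6.8571.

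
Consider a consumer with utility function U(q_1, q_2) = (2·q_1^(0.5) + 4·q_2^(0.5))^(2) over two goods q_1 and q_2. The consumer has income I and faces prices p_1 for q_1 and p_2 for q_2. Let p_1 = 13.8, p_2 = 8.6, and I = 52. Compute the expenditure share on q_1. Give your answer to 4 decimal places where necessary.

share on q_1 = 0.1348

MRS = MU_q_1/MU_q_2 = (1/2)·(q_2/q_1)^(0.5). Set equal to p_1/p_2.
Solve for the ratio: q_2/q_1 = [2·p_1/p_2]^(2).
With the ratio pinned down, the budget gives q_1* = I/(p_1 + p_2·(q_2/q_1)) and q_2* = (q_2/q_1)·q_1*.
Numerically q_2/q_1 = 10.299621, so q_1* = 52/(13.8 + 8.6·10.299621) = 0.5079 and q_2* = 10.299621·0.5079 = 5.2315.
Expenditure on q_1: 13.8·0.5079 = 7.0094; share = 0.1348.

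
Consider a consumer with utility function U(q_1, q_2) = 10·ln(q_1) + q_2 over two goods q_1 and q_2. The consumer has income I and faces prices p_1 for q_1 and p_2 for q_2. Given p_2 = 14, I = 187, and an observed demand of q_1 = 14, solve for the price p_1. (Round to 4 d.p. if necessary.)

p_1 = 10

Set MRS = p_1/p_2: (10/q_1)/1 = p_1/p_2.
So q_1*(p_1,p_2) = 10·p_2/p_1, independent of income; and q_2* = (I − 10·p_2)/p_2.
Set q_1* = 14 in the demand function and solve for p_1: p_1 = 10.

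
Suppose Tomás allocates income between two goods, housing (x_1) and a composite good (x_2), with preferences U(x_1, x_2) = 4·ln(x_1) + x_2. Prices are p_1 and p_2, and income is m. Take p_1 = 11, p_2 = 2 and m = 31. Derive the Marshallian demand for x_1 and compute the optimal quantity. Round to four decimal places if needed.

So x_1*(p_1,p_2) = 4·p_2/p_1, independent of income; and x_2* = (m − 4·p_2)/p_2.
At the given prices: x_1* = 4·2/11 = 0.7273.

x_1* = 0.7273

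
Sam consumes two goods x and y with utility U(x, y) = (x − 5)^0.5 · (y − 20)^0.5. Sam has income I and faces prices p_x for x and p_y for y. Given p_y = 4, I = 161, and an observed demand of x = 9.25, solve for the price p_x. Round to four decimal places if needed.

MRS = (y−20)/(x−5). Tangency with p_x/p_y gives y−20 = (p_x/p_y)·(x−5).
After buying the subsistence bundle (5, 20), a share 0.5 of the remaining income goes to x: x* = 5 + 0.5·(I − 5p_x − 20p_y)/p_x.
Set x* = 9.25 in the demand function and solve for p_x: p_x = 6.

p_x = 6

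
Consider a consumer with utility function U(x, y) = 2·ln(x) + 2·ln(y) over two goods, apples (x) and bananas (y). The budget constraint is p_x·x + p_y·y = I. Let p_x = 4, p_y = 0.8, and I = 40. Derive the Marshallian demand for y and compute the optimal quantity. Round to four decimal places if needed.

The MRS is y/x. Set MRS = p_x/p_y.
Rearranging, p_y·y = p_x·x. Substituting into the budget gives p_x·x·(1 + 1) = I.
Demand: x*(p_x,p_y,I) = 0.5·I/p_x and y* = 0.5·I/p_y.
At p_x=4, p_y=0.8, I=40: y* = 0.5·40/0.8 = 25.

y* = 25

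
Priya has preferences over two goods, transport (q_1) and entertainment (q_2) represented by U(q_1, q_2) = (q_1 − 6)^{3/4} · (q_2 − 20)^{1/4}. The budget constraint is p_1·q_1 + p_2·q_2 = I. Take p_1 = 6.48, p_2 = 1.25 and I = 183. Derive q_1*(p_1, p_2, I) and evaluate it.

MRS = 3·(q_2−20)/(q_1−6). Tangency with p_1/p_2 gives q_2−20 = (1/3)·(p_1/p_2)·(q_1−6).
After buying the subsistence bundle (6, 20), a share 0.75 of the remaining income goes to q_1: q_1* = 6 + 0.75·(I − 6p_1 − 20p_2)/p_1.
Discretionary income = 183 − 6·6.48 − 20·1.25 = 119.12; q_1* = 6 + 0.75·119.12/6.48 = 19.787.

q_1* = 19.787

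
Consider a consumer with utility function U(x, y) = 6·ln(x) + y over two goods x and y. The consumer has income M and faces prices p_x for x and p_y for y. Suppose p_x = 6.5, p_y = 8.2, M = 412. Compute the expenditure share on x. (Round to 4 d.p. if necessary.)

MU_x = 6/x, MU_y = 1. Tangency: 6/x = p_x/p_y.
So x*(p_x,p_y) = 6·p_y/p_x, independent of income; and y* = (M − 6·p_y)/p_y.
At the given prices: x* = 6·8.2/6.5 = 7.5692, and y* = 44.2439.
Expenditure on x: 6.5·7.5692 = 49.2; share = 0.1194.

share on x = 0.1194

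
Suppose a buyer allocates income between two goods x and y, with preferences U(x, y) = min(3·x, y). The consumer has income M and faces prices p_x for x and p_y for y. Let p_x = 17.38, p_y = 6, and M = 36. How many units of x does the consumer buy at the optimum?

x* = 1.0175

Leontief preferences: the optimum is at the kink where x/1 = y/3, i.e. y = 3·x.
Budget: p_x·x + p_y·3·x = M, so (p_x + 3·p_y)·x = M.
Demand: x*(p_x,p_y,M) = M/(p_x + 3·p_y), y* = 3·M/(p_x + 3·p_y).
Here 17.38 + 3·6 = 35.38, giving x* = 1.0175.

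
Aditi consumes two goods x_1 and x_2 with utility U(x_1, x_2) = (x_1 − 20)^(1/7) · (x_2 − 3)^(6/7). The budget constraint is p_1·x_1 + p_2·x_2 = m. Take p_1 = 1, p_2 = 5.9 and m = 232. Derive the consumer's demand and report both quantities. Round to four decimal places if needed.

x_1* = 47.7571, x_2* = 31.2276

Discretionary income = 232 − 20·1 − 3·5.9 = 194.3; x_1* = 20 + 1/7·194.3/1 = 47.7571; x_2* = 3 + 6/7·194.3/5.9 = 31.2276.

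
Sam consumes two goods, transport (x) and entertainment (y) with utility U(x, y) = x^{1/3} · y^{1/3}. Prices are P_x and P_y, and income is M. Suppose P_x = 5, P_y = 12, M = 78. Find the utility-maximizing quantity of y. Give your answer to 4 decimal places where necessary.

y* = 3.25

The MRS is y/x. Set MRS = P_x/P_y.
So 1/3·P_y·y = 1/3·P_x·x; combined with the budget, a share 0.5 of income goes to x.
Demand: x*(P_x,P_y,M) = 0.5·M/P_x and y* = 0.5·M/P_y.
At P_x=5, P_y=12, M=78: y* = 0.5·78/12 = 3.25.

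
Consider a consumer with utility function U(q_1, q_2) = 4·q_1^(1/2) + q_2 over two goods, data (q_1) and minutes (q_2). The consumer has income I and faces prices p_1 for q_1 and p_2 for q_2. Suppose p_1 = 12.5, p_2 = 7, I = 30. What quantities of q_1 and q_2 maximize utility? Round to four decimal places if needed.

q_1* = 1.2544, q_2* = 2.0457

Thus q_1* = (2·p_2/p_1)² — independent of I — with the rest of income spent on q_2.
Plugging in: q_1* = (2·7/12.5)² = 1.2544, q_2* = 2.0457.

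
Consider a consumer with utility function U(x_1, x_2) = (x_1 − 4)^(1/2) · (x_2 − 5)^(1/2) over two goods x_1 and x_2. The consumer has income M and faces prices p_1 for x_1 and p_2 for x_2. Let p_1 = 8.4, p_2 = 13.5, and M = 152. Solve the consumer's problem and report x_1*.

x_1* = 7.0298

Let x_1' = x_1−4, x_2' = x_2−5. MRS = x_2'/x_1' = p_1/p_2.
Substituting into the budget: x_1* = 4 + 0.5·(M − 4·p_1 − 5·p_2)/p_1, and x_2* = 5 + 0.5·(…)/p_2.
Discretionary income = 152 − 4·8.4 − 5·13.5 = 50.9; x_1* = 4 + 0.5·50.9/8.4 = 7.0298.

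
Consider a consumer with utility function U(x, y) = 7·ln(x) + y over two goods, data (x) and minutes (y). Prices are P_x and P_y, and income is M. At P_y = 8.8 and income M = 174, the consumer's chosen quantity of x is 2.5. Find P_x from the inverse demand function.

Set MRS = P_x/P_y: (7/x)/1 = P_x/P_y.
So x*(P_x,P_y) = 7·P_y/P_x, independent of income; and y* = (M − 7·P_y)/P_y.
Set x* = 2.5 in the demand function and solve for P_x: P_x = 24.64.

P_x = 24.64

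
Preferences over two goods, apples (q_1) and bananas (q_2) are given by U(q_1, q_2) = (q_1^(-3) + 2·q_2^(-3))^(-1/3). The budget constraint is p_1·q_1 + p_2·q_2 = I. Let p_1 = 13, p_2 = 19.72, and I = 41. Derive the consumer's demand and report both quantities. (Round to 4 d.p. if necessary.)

MU_q_1 ∝ q_1^(-4), MU_q_2 ∝ 2·q_2^(-4), so MRS = (1/2)·(q_2/q_1)^(4) = p_1/p_2.
Hence q_2/q_1 = (2·p_1/p_2)^(1/(4)), i.e. raised to the 0.25 power.
Substitute q_2 = (q_2/q_1)·q_1 into the budget: q_1* = I/(p_1 + p_2·(q_2/q_1)).
Numerically q_2/q_1 = 1.07156, so q_1* = 41/(13 + 19.72·1.07156) = 1.2012 and q_2* = 1.07156·1.2012 = 1.2872.

q_1* = 1.2012, q_2* = 1.2872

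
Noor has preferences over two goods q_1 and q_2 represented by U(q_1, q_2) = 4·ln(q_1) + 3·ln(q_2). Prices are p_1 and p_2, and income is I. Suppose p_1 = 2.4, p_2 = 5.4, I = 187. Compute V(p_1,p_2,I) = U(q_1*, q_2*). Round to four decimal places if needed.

V = 23.2763

Tangency: MRS = (4/3)·q_2/q_1 = p_1/p_2.
So 4·p_2·q_2 = 3·p_1·q_1; combined with the budget, a share 4/7 of income goes to q_1.
Demand: q_1*(p_1,p_2,I) = 4/7·I/p_1 and q_2* = 3/7·I/p_2.
At p_1=2.4, p_2=5.4, I=187: q_1* = 4/7·187/2.4 = 44.5238, q_2* = 14.8413.
Utility at the optimum: U(44.5238, 14.8413) = 23.2763.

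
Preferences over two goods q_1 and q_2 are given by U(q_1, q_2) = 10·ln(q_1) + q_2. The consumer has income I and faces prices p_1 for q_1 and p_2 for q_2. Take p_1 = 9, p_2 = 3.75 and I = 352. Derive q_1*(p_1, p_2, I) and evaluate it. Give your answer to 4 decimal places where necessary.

MU_q_1 = 10/q_1, MU_q_2 = 1. Tangency: 10/q_1 = p_1/p_2.
So q_1*(p_1,p_2) = 10·p_2/p_1, independent of income; and q_2* = (I − 10·p_2)/p_2.
At the given prices: q_1* = 10·3.75/9 = 4.1667.

q_1* = 4.1667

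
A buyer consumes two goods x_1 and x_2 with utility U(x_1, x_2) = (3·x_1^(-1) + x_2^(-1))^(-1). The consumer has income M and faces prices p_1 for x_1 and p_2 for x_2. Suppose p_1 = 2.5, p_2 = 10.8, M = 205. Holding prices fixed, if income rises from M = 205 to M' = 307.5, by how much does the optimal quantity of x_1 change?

MU_x_1 ∝ 3·x_1^(-2), MU_x_2 ∝ x_2^(-2), so MRS = 3·(x_2/x_1)^(2) = p_1/p_2.
Hence x_2/x_1 = ((1/3)·p_1/p_2)^(1/(2)), i.e. raised to the 0.5 power.
With the ratio pinned down, the budget gives x_1* = M/(p_1 + p_2·(x_2/x_1)) and x_2* = (x_2/x_1)·x_1*.
Numerically x_2/x_1 = 0.277778, so x_1* = 205/(2.5 + 10.8·0.277778) = 37.2727.
At M' = 307.5: x_1* = 55.9091. Change: 55.9091 − 37.2727 = 18.6364.

Δx_1* = 18.6364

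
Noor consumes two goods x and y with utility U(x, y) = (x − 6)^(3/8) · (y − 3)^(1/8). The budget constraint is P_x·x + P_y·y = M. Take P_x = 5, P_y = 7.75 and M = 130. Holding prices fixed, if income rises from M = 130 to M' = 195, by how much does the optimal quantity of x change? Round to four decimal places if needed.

MRS = 3·(y−3)/(x−6). Tangency with P_x/P_y gives y−3 = (1/3)·(P_x/P_y)·(x−6).
After buying the subsistence bundle (6, 3), a share 0.75 of the remaining income goes to x: x* = 6 + 0.75·(M − 6P_x − 3P_y)/P_x.
Discretionary income = 130 − 6·5 − 3·7.75 = 76.75; x* = 6 + 0.75·76.75/5 = 17.5125.
At M' = 195: x* = 27.2625. Change: 27.2625 − 17.5125 = 9.75.

Δx* = 9.75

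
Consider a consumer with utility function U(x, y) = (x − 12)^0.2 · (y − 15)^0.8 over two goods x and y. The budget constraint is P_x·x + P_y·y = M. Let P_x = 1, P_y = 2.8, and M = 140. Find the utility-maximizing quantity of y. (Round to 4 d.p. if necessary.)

Substituting into the budget: x* = 12 + 0.2·(M − 12·P_x − 15·P_y)/P_x, and y* = 15 + 0.8·(…)/P_y.
Discretionary income = 140 − 12·1 − 15·2.8 = 86; y* = 15 + 0.8·86/2.8 = 39.5714.

y* = 39.5714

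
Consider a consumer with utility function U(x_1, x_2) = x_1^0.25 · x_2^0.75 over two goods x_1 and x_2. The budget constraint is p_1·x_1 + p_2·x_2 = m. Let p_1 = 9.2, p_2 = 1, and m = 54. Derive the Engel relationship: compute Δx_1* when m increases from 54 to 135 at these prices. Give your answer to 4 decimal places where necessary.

Δx_1* = 2.2011

Tangency: MRS = (1/3)·x_2/x_1 = p_1/p_2.
Rearranging, p_2·x_2 = 3·p_1·x_1. Substituting into the budget gives p_1·x_1·(1 + 3) = m.
Demand: x_1*(p_1,p_2,m) = 0.25·m/p_1 and x_2* = 0.75·m/p_2.
At p_1=9.2, p_2=1, m=54: x_1* = 0.25·54/9.2 = 1.4674.
At m' = 135: x_1* = 3.6685. Change: 3.6685 − 1.4674 = 2.2011.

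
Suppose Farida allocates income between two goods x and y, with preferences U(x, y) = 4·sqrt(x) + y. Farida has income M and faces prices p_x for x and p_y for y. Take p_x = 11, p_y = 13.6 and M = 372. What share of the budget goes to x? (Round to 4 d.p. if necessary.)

share on x = 0.1808

Plugging in: x* = (2·13.6/11)² = 6.1144, y* = 22.4075.
Expenditure on x: 11·6.1144 = 67.2582; share = 0.1808.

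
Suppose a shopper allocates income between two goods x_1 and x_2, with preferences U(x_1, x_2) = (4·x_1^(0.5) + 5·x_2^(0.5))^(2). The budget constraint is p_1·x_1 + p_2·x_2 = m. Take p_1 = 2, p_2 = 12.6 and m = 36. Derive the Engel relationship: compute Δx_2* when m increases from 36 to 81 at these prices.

Δx_2* = 0.7097

MRS = MU_x_1/MU_x_2 = (4/5)·(x_2/x_1)^(0.5). Set equal to p_1/p_2.
Hence x_2/x_1 = ((5/4)·p_1/p_2)^(1/(0.5)), i.e. raised to the 2 power.
Substitute x_2 = (x_2/x_1)·x_1 into the budget: x_1* = m/(p_1 + p_2·(x_2/x_1)).
Numerically x_2/x_1 = 0.039368, so x_1* = 36/(2 + 12.6·0.039368) = 14.4229 and x_2* = 0.039368·14.4229 = 0.5678.
At m' = 81: x_2* = 1.2775. Change: 1.2775 − 0.5678 = 0.7097.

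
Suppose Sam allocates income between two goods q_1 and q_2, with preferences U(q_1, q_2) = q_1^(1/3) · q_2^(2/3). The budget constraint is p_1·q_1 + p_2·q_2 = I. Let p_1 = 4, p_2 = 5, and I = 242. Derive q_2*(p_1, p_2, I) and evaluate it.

MU_q_1/MU_q_2 = (1/3·q_2)/(2/3·q_1); tangency sets this equal to p_1/p_2.
So 1/3·p_2·q_2 = 2/3·p_1·q_1; combined with the budget, a share 1/3 of income goes to q_1.
Demand: q_1*(p_1,p_2,I) = 1/3·I/p_1 and q_2* = 2/3·I/p_2.
At p_1=4, p_2=5, I=242: q_2* = 2/3·242/5 = 32.2667.

q_2* = 32.2667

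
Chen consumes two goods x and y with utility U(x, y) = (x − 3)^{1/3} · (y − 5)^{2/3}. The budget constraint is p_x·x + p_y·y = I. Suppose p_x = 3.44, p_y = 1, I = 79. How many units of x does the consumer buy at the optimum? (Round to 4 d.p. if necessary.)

x* = 9.1705

Substituting into the budget: x* = 3 + 1/3·(I − 3·p_x − 5·p_y)/p_x, and y* = 5 + 2/3·(…)/p_y.
Discretionary income = 79 − 3·3.44 − 5·1 = 63.68; x* = 3 + 1/3·63.68/3.44 = 9.1705.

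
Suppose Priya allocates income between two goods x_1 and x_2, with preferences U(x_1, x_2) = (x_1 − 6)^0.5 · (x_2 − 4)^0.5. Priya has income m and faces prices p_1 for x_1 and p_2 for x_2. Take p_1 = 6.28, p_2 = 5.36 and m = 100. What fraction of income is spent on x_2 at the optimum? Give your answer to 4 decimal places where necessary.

share on x_2 = 0.4188

This is Cobb-Douglas in (x_1−6, x_2−4): tangency gives 0.5·p_2·(x_2−4) = 0.5·p_1·(x_1−6).
After buying the subsistence bundle (6, 4), a share 0.5 of the remaining income goes to x_1: x_1* = 6 + 0.5·(m − 6p_1 − 4p_2)/p_1.
Discretionary income = 100 − 6·6.28 − 4·5.36 = 40.88; x_1* = 6 + 0.5·40.88/6.28 = 9.2548; x_2* = 4 + 0.5·40.88/5.36 = 7.8134.
Expenditure on x_2: 5.36·7.8134 = 41.88; share = 0.4188.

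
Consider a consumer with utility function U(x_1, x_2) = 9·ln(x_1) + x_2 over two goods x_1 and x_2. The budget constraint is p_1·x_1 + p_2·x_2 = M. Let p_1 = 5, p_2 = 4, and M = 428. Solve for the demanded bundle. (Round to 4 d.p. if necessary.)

MU_x_1 = 9/x_1, MU_x_2 = 1. Tangency: 9/x_1 = p_1/p_2.
So x_1*(p_1,p_2) = 9·p_2/p_1, independent of income; and x_2* = (M − 9·p_2)/p_2.
At the given prices: x_1* = 9·4/5 = 7.2, and x_2* = 98.

x_1* = 7.2, x_2* = 98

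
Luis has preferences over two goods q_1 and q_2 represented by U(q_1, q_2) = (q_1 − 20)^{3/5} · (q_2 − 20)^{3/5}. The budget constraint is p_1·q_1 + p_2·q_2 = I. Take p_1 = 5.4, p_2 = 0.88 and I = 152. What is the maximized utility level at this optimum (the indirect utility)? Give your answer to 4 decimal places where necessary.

V = 8.6809

This is Cobb-Douglas in (q_1−20, q_2−20): tangency gives 0.6·p_2·(q_2−20) = 0.6·p_1·(q_1−20).
Substituting into the budget: q_1* = 20 + 0.5·(I − 20·p_1 − 20·p_2)/p_1, and q_2* = 20 + 0.5·(…)/p_2.
Discretionary income = 152 − 20·5.4 − 20·0.88 = 26.4; q_1* = 20 + 0.5·26.4/5.4 = 22.4444; q_2* = 20 + 0.5·26.4/0.88 = 35.
Utility at the optimum: U(22.4444, 35) = 8.6809.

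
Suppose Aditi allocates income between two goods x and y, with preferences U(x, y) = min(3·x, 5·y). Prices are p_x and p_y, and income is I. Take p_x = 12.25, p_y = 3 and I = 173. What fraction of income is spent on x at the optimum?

With perfect complements, no substitution: consume in ratio x:y = 5:3.
Budget: p_x·x + p_y·(3/5)·x = I, so (5·p_x + 3·p_y)·x = 5·I.
Demand: x*(p_x,p_y,I) = 5·I/(5·p_x + 3·p_y), y* = 3·I/(5·p_x + 3·p_y).
Here 5·12.25 + 3·3 = 70.25, giving x* = 12.3132 and y* = 7.3879.
Expenditure on x: 12.25·12.3132 = 150.8363; share = 0.8719.

share on x = 0.8719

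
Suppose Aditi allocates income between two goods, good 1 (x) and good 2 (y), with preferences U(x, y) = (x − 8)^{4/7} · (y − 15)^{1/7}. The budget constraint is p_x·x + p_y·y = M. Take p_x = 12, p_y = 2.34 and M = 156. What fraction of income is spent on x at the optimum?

MRS = 4·(y−15)/(x−8). Tangency with p_x/p_y gives y−15 = (1/4)·(p_x/p_y)·(x−8).
Substituting into the budget: x* = 8 + 0.8·(M − 8·p_x − 15·p_y)/p_x, and y* = 15 + 0.2·(…)/p_y.
Discretionary income = 156 − 8·12 − 15·2.34 = 24.9; x* = 8 + 0.8·24.9/12 = 9.66; y* = 15 + 0.2·24.9/2.34 = 17.1282.
Expenditure on x: 12·9.66 = 115.92; share = 0.7431.

share on x = 0.7431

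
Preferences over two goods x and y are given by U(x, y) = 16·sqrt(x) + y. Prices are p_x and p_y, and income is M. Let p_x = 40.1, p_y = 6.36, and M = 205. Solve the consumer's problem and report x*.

x* = 1.6099

MU_x = 8/√x, MU_y = 1. Tangency: 8/√x = p_x/p_y.
Solve: √x = 8·p_y/p_x, so x*(p_x,p_y) = (8·p_y/p_x)², and y* = (M − p_x·x*)/p_y.
Plugging in: x* = (8·6.36/40.1)² = 1.6099.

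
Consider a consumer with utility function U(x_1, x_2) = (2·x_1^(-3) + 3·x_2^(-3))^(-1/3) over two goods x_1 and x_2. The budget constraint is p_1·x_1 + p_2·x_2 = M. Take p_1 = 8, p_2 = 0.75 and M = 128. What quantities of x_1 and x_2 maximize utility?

MU_x_1 ∝ 2·x_1^(-4), MU_x_2 ∝ 3·x_2^(-4), so MRS = (2/3)·(x_2/x_1)^(4) = p_1/p_2.
Solve for the ratio: x_2/x_1 = [(3/2)·p_1/p_2]^(0.25).
Substitute x_2 = (x_2/x_1)·x_1 into the budget: x_1* = M/(p_1 + p_2·(x_2/x_1)).
Numerically x_2/x_1 = 2, so x_1* = 128/(8 + 0.75·2) = 13.4737 and x_2* = 2·13.4737 = 26.9474.

x_1* = 13.4737, x_2* = 26.9474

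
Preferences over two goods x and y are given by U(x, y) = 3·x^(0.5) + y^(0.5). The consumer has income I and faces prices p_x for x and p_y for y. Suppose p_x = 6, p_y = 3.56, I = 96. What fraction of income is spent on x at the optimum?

MRS = MU_x/MU_y = 3·(y/x)^(0.5). Set equal to p_x/p_y.
Hence y/x = ((1/3)·p_x/p_y)^(1/(0.5)), i.e. raised to the 2 power.
With the ratio pinned down, the budget gives x* = I/(p_x + p_y·(y/x)) and y* = (y/x)·x*.
Numerically y/x = 0.315617, so x* = 96/(6 + 3.56·0.315617) = 13.4763 and y* = 0.315617·13.4763 = 4.2534.
Expenditure on x: 6·13.4763 = 80.858; share = 0.8423.

share on x = 0.8423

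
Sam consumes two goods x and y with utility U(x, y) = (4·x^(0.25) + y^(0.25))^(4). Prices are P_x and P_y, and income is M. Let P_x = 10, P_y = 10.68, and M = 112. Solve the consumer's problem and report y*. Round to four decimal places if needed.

From the CES first-order condition, 4·(y/x)^(0.75) = P_x/P_y.
Hence y/x = ((1/4)·P_x/P_y)^(1/(0.75)), i.e. raised to the 4/3 power.
With the ratio pinned down, the budget gives x* = M/(P_x + P_y·(y/x)) and y* = (y/x)·x*.
Numerically y/x = 0.144264, so x* = 112/(10 + 10.68·0.144264) = 9.7047 and y* = 0.144264·9.7047 = 1.4.

y* = 1.4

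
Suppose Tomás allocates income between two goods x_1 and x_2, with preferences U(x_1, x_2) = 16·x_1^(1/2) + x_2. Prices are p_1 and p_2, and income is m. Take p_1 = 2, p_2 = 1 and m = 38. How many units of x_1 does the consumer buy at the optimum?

x_1* = 16

Utility is quasi-linear in x_2; the FOC for x_1 is 8/√x_1 = p_1/p_2.
Solve: √x_1 = 8·p_2/p_1, so x_1*(p_1,p_2) = (8·p_2/p_1)², and x_2* = (m − p_1·x_1*)/p_2.
Plugging in: x_1* = (8·1/2)² = 16.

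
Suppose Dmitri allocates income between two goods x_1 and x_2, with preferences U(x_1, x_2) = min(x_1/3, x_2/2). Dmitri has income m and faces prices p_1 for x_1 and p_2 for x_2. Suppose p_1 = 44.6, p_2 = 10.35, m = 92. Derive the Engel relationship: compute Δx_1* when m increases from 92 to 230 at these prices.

Demand: x_1*(p_1,p_2,m) = 3·m/(3·p_1 + 2·p_2), x_2* = 2·m/(3·p_1 + 2·p_2).
Here 3·44.6 + 2·10.35 = 154.5, giving x_1* = 1.7864.
At m' = 230: x_1* = 4.466. Change: 4.466 − 1.7864 = 2.6796.

Δx_1* = 2.6796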